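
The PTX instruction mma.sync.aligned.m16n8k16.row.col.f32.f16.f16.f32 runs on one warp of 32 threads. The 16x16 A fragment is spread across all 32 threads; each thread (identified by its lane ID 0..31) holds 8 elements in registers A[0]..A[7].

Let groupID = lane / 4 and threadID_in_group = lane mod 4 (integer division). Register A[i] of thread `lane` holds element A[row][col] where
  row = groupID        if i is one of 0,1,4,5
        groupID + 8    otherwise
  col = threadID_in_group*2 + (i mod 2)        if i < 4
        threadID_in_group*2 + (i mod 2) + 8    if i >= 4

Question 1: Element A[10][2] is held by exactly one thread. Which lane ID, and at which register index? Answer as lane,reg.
r=10->g=2,rb=1  c=2->cb=0,t=1,b0=0
L=2*4+1=9  i=0*4+1*2+0=2

9,2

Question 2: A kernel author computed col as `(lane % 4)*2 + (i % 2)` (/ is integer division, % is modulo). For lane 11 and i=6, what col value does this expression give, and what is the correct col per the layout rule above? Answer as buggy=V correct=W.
`(lane % 4)*2 + (i % 2)`[11,6]->6
L=11->g=11>>2=2, t=11&3=3
[6]->row 2+8=10  col 3·2+0+8=14
col: 6 vs 14

buggy=6 correct=14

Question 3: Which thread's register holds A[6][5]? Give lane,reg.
r=6⇒gr=6,Rb=0  c=5⇒Cb=0,th=2,odd=1
L=6*4+2=26  i=0*4+0*2+1=1

26,1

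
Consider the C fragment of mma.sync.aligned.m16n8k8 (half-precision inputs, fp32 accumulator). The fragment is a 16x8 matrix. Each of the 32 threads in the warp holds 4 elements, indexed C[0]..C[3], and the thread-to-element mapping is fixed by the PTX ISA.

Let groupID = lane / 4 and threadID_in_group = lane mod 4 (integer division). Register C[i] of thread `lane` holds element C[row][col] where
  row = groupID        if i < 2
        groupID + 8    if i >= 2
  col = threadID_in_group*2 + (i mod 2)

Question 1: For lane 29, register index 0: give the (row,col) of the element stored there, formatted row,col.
7,2

lane 29: G=7 (29/4), T=1 (29%4)
i=0: r=7+0=7, c=1*2+0=2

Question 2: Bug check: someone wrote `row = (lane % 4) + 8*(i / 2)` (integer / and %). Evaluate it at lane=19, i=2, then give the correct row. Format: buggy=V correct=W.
buggy=11 correct=12

`(lane % 4) + 8*(i / 2)`[19,2]→11
19: G=4,T=3
[2] (4+8,3*2+0) = (12,6)
row: 11 vs 12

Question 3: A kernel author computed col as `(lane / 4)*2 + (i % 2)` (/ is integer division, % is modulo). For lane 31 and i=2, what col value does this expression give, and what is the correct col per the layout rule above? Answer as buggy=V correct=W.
`(lane / 4)*2 + (i % 2)`[31,2]->14
31: g=7,t=3
[2] (7+8,3*2+0) = (15,6)
col: 14 vs 6

buggy=14 correct=6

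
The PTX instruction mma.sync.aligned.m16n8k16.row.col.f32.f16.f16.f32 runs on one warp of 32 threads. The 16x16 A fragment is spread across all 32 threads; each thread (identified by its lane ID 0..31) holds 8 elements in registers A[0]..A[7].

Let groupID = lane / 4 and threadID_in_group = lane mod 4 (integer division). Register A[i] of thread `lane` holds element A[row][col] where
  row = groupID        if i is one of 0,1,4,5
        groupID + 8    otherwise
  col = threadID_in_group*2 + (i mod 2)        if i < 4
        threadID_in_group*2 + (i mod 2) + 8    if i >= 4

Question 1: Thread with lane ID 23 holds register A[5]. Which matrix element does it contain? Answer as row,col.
5,15

lane 23: grp=5 (23/4), tig=3 (23%4)
i=5: r=5+0=5, c=3*2+1+8=15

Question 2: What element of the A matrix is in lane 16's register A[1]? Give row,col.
L=16->g=16>>2=4, t=16&3=0
[1]->row 4+0=4  col 0·2+1+0=1

4,1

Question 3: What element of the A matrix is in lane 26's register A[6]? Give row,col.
L=26⇒gr=26>>2=6, th=26&3=2
[6]⇒row 6+8=14  col 2·2+0+8=12

14,12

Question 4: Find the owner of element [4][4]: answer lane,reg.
r: 4->gid=4,r8=0  c: 4->c8=0,tid=2,i&1=0
L=4*4+2=18  i=0*4+0*2+0=0

18,0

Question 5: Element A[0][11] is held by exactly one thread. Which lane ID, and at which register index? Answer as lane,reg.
1,5

r=0->g=0,rb=0  c=11->cb=1,t=1,b0=1
L=0*4+1=1  i=1*4+0*2+1=5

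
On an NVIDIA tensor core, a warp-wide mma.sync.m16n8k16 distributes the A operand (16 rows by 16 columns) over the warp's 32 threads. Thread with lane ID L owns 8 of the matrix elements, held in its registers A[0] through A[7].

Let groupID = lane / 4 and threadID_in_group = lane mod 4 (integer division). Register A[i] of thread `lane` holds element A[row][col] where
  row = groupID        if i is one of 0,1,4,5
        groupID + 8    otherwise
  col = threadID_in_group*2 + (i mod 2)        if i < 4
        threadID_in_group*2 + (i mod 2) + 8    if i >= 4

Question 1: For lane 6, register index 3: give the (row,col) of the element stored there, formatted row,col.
lane 6⇒6/4=1, 6 mod 4=2
i=3  r:1+8⇒9  c:2·2+1+0⇒5

9,5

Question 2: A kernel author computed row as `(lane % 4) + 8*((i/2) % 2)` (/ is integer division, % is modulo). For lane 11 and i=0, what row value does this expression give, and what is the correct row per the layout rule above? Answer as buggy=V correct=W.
buggy=3 correct=2

`(lane % 4) + 8*((i/2) % 2)`[11,0]->3
lane 11->11/4=2, 11 mod 4=3
i=0  r:2+0->2  c:2·3+0+0->6
row: 3 vs 2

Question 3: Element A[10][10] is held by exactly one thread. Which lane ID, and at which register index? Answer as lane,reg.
r=10->g=2,rb=1  c=10->cb=1,t=1,b0=0
L=2*4+1=9  i=1*4+1*2+0=6

9,6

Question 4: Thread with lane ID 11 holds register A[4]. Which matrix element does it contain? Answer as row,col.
2,14

L=11→G=11>>2=2, T=11&3=3
[4]→row 2+0=2  col 3·2+0+8=14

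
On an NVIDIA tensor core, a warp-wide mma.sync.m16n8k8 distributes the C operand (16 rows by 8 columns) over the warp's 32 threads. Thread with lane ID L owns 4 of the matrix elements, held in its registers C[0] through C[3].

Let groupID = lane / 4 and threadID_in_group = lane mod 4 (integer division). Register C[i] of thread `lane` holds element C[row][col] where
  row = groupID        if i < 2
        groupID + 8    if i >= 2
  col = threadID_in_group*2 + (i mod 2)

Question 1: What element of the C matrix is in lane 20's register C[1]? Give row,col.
L=20→G=20>>2=5, T=20&3=0
[1]→row 5+0=5  col 0·2+1=1

5,1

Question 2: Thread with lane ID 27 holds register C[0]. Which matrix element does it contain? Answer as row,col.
6,6

lane 27: gr=6 (27/4), th=3 (27%4)
i=0: r=6+0=6, c=3*2+0=6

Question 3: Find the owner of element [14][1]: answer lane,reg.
r=14->g=6,rb=1  c=1->t=0,b0=1
L=6*4+0=24  i=1*2+1=3

24,3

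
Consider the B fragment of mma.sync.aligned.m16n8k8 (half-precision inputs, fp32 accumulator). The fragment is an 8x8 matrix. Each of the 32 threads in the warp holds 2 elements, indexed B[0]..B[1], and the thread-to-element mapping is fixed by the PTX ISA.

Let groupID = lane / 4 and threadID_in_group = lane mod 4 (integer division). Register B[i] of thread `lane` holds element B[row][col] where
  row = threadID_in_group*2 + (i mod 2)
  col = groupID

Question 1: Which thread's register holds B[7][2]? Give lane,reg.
c=2→G=2  r=7→T=3,p=1
L=2*4+3=11  i=1=1

11,1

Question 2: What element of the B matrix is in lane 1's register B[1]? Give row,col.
3,0

lane 1: gr=0 (1/4), th=1 (1%4)
i=1: r=1*2+1=3, c=gr=0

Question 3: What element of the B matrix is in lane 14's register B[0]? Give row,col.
L=14->g=14>>2=3, t=14&3=2
[0]->row 2·2+0=4  col g=3

4,3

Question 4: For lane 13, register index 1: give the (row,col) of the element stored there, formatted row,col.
lane 13: gr=3 (13/4), th=1 (13%4)
i=1: r=1*2+1=3, c=gr=3

3,3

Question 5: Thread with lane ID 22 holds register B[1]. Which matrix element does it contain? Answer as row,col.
lane 22->22/4=5, 22 mod 4=2
i=1  r:2·2+1->5  c:5

5,5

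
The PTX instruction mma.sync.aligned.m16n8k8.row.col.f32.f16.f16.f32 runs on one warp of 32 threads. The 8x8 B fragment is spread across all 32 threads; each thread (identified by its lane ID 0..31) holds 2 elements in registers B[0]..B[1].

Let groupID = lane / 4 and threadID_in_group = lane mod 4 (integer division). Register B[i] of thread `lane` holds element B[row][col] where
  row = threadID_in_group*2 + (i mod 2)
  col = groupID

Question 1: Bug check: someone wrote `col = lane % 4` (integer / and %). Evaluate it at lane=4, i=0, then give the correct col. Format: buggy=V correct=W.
`lane % 4`[4,0]⇒0
4: gr=1,th=0
[0] (0*2+0,1) = (0,1)
col: 0 vs 1

buggy=0 correct=1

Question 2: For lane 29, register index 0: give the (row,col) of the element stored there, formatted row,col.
2,7

L=29→G=29>>2=7, T=29&3=1
[0]→row 1·2+0=2  col G=7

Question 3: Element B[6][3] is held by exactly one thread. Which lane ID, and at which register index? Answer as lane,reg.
15,0

c=3→G=3  r=6→T=3,p=0
L=3*4+3=15  i=0=0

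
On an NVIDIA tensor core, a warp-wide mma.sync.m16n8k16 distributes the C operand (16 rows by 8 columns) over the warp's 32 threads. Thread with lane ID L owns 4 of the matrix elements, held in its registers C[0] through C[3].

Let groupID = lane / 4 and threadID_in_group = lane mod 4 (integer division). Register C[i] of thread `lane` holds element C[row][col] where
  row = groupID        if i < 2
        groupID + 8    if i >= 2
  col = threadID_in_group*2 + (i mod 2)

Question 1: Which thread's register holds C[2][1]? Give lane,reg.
8,1

r=2⇒gr=2,Rb=0  c=1⇒th=0,odd=1
L=2*4+0=8  i=0*2+1=1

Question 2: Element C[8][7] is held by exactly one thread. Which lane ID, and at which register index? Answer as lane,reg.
r=8->g=0,rb=1  c=7->t=3,b0=1
L=0*4+3=3  i=1*2+1=3

3,3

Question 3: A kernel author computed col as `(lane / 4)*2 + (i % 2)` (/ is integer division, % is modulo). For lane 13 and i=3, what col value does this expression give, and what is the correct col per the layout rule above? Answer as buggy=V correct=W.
`(lane / 4)*2 + (i % 2)`[13,3]→7
lane 13→13/4=3, 13 mod 4=1
i=3  r:3+8→11  c:2·1+1→3
col: 7 vs 3

buggy=7 correct=3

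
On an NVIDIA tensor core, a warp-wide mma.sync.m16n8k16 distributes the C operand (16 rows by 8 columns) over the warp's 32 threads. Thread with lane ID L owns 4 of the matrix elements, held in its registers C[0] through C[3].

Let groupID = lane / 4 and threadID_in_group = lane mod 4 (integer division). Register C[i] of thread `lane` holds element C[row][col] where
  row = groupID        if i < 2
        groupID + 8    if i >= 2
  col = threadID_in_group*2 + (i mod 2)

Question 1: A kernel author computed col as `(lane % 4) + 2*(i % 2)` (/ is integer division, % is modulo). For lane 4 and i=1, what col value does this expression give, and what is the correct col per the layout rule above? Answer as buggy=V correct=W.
buggy=2 correct=1

`(lane % 4) + 2*(i % 2)`[4,1]⇒2
4: gr=1,th=0
[1] (1+0,0*2+1) = (1,1)
col: 2 vs 1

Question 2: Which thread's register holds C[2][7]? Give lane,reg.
11,1

r=2⇒gr=2,Rb=0  c=7⇒th=3,odd=1
L=2*4+3=11  i=0*2+1=1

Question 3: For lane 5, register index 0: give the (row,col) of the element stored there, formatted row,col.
1,2

5: grp=1,tig=1
[0] (1+0,1*2+0) = (1,2)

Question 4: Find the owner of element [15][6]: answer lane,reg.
r:15=>grp=7,rB=1  c:6=>tig=3,lo=0
L=7*4+3=31  i=1*2+0=2

31,2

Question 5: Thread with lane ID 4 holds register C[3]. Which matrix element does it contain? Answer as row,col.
9,1

L=4→G=4>>2=1, T=4&3=0
[3]→row 1+8=9  col 0·2+1=1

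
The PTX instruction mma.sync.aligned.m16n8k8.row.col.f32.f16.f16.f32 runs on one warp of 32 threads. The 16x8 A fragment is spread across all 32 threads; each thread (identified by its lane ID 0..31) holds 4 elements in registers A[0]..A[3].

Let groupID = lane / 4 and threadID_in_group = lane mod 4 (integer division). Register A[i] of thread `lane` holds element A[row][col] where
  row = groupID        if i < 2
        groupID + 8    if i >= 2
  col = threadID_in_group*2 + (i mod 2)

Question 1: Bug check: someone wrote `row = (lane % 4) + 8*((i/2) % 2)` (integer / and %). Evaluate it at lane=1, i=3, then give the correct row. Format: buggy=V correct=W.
`(lane % 4) + 8*((i/2) % 2)`[1,3]→9
lane 1: G=0 (1/4), T=1 (1%4)
i=3: r=0+8=8, c=1*2+1=3
row: 9 vs 8

buggy=9 correct=8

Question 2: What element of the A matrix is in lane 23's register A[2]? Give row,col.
13,6

lane 23→23/4=5, 23 mod 4=3
i=2  r:5+8→13  c:2·3+0→6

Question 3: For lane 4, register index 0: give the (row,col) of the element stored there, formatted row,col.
1,0

lane 4: G=1 (4/4), T=0 (4%4)
i=0: r=1+0=1, c=0*2+0=0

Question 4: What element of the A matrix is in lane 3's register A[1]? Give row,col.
L=3->g=3>>2=0, t=3&3=3
[1]->row 0+0=0  col 3·2+1=7

0,7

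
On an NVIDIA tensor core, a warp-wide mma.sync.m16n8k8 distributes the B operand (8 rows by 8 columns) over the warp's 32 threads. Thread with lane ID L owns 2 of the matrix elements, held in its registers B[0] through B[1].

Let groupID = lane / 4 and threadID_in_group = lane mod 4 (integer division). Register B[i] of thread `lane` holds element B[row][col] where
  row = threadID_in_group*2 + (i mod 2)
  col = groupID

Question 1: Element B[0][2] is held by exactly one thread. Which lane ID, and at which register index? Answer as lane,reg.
c=2⇒gr=2  r=0⇒th=0,odd=0
L=2*4+0=8  i=0=0

8,0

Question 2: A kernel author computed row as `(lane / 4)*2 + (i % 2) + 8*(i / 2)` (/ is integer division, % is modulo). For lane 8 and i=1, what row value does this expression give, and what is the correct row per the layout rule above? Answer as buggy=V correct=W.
buggy=5 correct=1

`(lane / 4)*2 + (i % 2) + 8*(i / 2)`[8,1]→5
lane 8: G=2 (8/4), T=0 (8%4)
i=1: r=0*2+1=1, c=G=2
row: 5 vs 1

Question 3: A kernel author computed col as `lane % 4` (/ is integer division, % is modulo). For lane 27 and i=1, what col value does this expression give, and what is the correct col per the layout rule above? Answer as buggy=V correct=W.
buggy=3 correct=6

`lane % 4`[27,1]->3
lane 27->27/4=6, 27 mod 4=3
i=1  r:2·3+1->7  c:6
col: 3 vs 6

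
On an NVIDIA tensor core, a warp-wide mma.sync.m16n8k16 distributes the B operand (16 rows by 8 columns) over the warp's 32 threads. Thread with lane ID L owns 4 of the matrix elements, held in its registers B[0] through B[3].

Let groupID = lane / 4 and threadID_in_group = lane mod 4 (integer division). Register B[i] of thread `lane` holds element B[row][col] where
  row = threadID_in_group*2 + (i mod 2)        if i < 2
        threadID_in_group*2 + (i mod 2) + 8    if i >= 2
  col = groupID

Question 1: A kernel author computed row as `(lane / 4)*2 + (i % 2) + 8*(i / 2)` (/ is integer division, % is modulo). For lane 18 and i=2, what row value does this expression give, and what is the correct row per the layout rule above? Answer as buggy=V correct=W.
`(lane / 4)*2 + (i % 2) + 8*(i / 2)`[18,2]->16
lane 18: gid=4 (18/4), tid=2 (18%4)
i=2: r=2*2+0+8=12, c=gid=4
row: 16 vs 12

buggy=16 correct=12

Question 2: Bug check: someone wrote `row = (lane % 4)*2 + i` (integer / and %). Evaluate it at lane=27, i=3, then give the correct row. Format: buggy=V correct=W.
`(lane % 4)*2 + i`[27,3]->9
lane 27->27/4=6, 27 mod 4=3
i=3  r:2·3+1+8->15  c:6
row: 9 vs 15

buggy=9 correct=15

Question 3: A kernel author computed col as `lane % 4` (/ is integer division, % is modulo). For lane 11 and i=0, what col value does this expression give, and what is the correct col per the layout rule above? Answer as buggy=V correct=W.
`lane % 4`[11,0]->3
L=11->g=11>>2=2, t=11&3=3
[0]->row 3·2+0+0=6  col g=2
col: 3 vs 2

buggy=3 correct=2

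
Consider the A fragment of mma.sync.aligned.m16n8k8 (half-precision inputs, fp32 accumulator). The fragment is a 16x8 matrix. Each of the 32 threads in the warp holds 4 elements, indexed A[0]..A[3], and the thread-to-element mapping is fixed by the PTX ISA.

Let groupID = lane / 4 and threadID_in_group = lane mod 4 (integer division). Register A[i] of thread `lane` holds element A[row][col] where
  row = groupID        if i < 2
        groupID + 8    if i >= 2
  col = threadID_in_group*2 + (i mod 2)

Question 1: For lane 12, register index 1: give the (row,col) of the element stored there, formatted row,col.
lane 12->12/4=3, 12 mod 4=0
i=1  r:3+0->3  c:2·0+1->1

3,1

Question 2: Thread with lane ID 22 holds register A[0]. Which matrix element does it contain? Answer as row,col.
lane 22->22/4=5, 22 mod 4=2
i=0  r:5+0->5  c:2·2+0->4

5,4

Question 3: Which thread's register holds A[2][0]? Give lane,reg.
8,0

r:2=>grp=2,rB=0  c:0=>tig=0,lo=0
L=2*4+0=8  i=0*2+0=0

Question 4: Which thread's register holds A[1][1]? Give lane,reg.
r=1->g=1,rb=0  c=1->t=0,b0=1
L=1*4+0=4  i=0*2+1=1

4,1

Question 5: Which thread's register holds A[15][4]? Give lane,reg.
r=15⇒gr=7,Rb=1  c=4⇒th=2,odd=0
L=7*4+2=30  i=1*2+0=2

30,2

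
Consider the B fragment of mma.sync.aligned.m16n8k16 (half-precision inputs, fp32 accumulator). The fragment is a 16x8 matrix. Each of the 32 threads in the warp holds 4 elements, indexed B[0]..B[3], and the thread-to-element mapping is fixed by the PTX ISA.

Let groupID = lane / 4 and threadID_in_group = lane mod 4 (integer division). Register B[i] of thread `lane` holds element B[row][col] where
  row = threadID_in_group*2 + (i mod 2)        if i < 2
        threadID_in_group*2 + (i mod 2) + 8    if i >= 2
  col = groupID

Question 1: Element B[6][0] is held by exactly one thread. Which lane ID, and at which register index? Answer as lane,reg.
c:0=>grp=0  r:6=>rB=0,tig=3,lo=0
L=0*4+3=3  i=0*2+0=0

3,0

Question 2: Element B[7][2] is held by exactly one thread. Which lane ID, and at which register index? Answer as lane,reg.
11,1

c=2⇒gr=2  r=7⇒Rb=0,th=3,odd=1
L=2*4+3=11  i=0*2+1=1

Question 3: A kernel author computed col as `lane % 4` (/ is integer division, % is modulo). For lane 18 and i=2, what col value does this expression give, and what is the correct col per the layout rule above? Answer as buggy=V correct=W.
buggy=2 correct=4

`lane % 4`[18,2]->2
lane 18: gid=4 (18/4), tid=2 (18%4)
i=2: r=2*2+0+8=12, c=gid=4
col: 2 vs 4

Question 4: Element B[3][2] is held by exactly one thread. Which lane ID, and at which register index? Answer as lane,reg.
9,1

c: 2->gid=2  r: 3->r8=0,tid=1,i&1=1
L=2*4+1=9  i=0*2+1=1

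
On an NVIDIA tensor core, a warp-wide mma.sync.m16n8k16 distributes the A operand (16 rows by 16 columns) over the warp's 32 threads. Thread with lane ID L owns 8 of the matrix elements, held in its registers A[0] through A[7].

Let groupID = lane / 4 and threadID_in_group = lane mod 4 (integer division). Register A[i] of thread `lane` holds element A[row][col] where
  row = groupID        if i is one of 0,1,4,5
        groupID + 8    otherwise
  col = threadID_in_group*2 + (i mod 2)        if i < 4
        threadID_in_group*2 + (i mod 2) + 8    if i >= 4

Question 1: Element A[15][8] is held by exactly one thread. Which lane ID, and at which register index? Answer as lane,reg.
r: 15->gid=7,r8=1  c: 8->c8=1,tid=0,i&1=0
L=7*4+0=28  i=1*4+1*2+0=6

28,6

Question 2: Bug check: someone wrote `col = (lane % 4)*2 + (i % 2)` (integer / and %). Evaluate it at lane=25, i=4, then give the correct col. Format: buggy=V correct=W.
buggy=2 correct=10

`(lane % 4)*2 + (i % 2)`[25,4]→2
25: G=6,T=1
[4] (6+0,1*2+0+8) = (6,10)
col: 2 vs 10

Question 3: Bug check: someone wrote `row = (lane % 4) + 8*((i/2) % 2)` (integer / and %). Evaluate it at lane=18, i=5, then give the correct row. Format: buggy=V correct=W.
buggy=2 correct=4

`(lane % 4) + 8*((i/2) % 2)`[18,5]→2
18: G=4,T=2
[5] (4+0,2*2+1+8) = (4,13)
row: 2 vs 4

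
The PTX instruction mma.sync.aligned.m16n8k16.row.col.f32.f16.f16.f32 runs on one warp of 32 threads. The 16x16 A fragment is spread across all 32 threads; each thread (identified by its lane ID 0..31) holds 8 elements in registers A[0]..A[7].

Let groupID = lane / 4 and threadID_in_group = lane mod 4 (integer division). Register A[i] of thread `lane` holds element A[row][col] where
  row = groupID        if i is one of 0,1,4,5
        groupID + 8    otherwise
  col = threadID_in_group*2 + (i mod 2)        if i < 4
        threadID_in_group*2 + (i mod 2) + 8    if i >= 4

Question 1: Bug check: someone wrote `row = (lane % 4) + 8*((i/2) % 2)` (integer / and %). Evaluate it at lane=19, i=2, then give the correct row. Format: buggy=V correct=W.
`(lane % 4) + 8*((i/2) % 2)`[19,2]->11
lane 19->19/4=4, 19 mod 4=3
i=2  r:4+8->12  c:2·3+0+0->6
row: 11 vs 12

buggy=11 correct=12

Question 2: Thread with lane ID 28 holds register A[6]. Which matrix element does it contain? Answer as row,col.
15,8

lane 28->28/4=7, 28 mod 4=0
i=6  r:7+8->15  c:2·0+0+8->8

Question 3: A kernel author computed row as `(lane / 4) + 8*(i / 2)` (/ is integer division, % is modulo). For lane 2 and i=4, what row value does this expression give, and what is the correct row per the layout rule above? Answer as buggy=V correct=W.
`(lane / 4) + 8*(i / 2)`[2,4]->16
lane 2->2/4=0, 2 mod 4=2
i=4  r:0+0->0  c:2·2+0+8->12
row: 16 vs 0

buggy=16 correct=0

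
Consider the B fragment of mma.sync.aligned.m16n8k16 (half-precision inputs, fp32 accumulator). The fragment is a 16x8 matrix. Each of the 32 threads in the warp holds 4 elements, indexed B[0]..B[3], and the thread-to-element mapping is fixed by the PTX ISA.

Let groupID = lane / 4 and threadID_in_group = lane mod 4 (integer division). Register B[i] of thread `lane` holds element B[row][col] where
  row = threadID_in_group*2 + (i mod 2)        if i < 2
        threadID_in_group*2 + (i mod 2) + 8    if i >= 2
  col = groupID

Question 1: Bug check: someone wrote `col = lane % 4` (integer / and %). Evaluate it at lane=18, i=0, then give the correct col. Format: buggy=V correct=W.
buggy=2 correct=4

`lane % 4`[18,0]->2
L=18->g=18>>2=4, t=18&3=2
[0]->row 2·2+0+0=4  col g=4
col: 2 vs 4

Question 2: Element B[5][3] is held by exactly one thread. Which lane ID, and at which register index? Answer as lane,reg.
c=3->g=3  r=5->rb=0,t=2,b0=1
L=3*4+2=14  i=0*2+1=1

14,1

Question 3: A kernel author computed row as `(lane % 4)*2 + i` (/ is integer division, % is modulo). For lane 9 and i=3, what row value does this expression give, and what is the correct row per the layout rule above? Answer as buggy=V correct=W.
`(lane % 4)*2 + i`[9,3]->5
9: g=2,t=1
[3] (1*2+1+8,2) = (11,2)
row: 5 vs 11

buggy=5 correct=11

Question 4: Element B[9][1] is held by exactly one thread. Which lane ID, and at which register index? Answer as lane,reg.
c:1=>grp=1  r:9=>rB=1,tig=0,lo=1
L=1*4+0=4  i=1*2+1=3

4,3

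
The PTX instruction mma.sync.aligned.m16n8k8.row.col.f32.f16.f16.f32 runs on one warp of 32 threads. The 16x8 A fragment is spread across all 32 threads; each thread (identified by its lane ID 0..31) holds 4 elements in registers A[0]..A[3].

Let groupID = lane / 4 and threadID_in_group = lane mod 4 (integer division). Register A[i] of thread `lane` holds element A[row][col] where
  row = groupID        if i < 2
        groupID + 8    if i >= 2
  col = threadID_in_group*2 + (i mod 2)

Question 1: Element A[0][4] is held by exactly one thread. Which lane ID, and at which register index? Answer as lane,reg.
2,0

r=0→G=0,rhi=0  c=4→T=2,p=0
L=0*4+2=2  i=0*2+0=0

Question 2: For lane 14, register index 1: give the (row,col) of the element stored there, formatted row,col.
lane 14: gr=3 (14/4), th=2 (14%4)
i=1: r=3+0=3, c=2*2+1=5

3,5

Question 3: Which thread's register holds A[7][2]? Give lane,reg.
r: 7->gid=7,r8=0  c: 2->tid=1,i&1=0
L=7*4+1=29  i=0*2+0=0

29,0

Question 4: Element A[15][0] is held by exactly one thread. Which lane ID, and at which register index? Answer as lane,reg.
28,2

r: 15->gid=7,r8=1  c: 0->tid=0,i&1=0
L=7*4+0=28  i=1*2+0=2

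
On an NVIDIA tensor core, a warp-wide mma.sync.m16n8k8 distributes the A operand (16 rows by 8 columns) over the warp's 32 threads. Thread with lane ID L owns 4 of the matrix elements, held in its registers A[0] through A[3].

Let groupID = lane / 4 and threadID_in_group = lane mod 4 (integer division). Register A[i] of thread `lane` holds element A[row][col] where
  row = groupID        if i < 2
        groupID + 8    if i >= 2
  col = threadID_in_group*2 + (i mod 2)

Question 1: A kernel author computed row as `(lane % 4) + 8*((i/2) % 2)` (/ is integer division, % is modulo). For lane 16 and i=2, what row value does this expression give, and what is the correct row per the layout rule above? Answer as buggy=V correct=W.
`(lane % 4) + 8*((i/2) % 2)`[16,2]→8
lane 16→16/4=4, 16 mod 4=0
i=2  r:4+8→12  c:2·0+0→0
row: 8 vs 12

buggy=8 correct=12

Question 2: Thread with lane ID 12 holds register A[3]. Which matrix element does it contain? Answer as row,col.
11,1

L=12=>grp=12>>2=3, tig=12&3=0
[3]=>row 3+8=11  col 0·2+1=1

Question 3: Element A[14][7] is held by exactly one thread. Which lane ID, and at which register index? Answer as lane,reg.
r=14⇒gr=6,Rb=1  c=7⇒th=3,odd=1
L=6*4+3=27  i=1*2+1=3

27,3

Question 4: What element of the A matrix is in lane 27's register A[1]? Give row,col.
lane 27: g=6 (27/4), t=3 (27%4)
i=1: r=6+0=6, c=3*2+1=7

6,7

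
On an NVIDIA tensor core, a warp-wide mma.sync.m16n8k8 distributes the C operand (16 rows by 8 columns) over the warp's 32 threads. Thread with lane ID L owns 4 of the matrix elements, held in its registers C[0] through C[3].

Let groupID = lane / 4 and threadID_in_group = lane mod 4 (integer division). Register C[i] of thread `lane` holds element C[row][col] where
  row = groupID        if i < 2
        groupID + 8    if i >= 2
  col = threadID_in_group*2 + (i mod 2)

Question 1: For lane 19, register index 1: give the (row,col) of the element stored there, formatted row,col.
4,7

lane 19: G=4 (19/4), T=3 (19%4)
i=1: r=4+0=4, c=3*2+1=7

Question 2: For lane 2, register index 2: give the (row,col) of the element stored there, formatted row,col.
lane 2: gr=0 (2/4), th=2 (2%4)
i=2: r=0+8=8, c=2*2+0=4

8,4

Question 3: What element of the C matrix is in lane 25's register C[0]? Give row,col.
6,2

25: gr=6,th=1
[0] (6+0,1*2+0) = (6,2)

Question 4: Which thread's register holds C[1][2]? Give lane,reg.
5,0

r=1->g=1,rb=0  c=2->t=1,b0=0
L=1*4+1=5  i=0*2+0=0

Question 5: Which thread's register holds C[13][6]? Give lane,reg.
r=13->g=5,rb=1  c=6->t=3,b0=0
L=5*4+3=23  i=1*2+0=2

23,2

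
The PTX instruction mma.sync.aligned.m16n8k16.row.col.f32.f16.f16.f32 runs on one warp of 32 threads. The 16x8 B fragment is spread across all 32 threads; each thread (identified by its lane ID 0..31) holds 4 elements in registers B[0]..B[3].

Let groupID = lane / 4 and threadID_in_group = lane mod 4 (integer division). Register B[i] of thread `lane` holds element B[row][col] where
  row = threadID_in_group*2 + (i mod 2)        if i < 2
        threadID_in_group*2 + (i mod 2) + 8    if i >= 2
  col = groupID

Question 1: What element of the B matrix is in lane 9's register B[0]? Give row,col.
2,2

lane 9=>9/4=2, 9 mod 4=1
i=0  r:2·1+0+0=>2  c:2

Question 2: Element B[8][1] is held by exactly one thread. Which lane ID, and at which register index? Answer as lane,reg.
4,2

c=1->g=1  r=8->rb=1,t=0,b0=0
L=1*4+0=4  i=1*2+0=2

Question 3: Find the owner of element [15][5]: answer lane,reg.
c=5->g=5  r=15->rb=1,t=3,b0=1
L=5*4+3=23  i=1*2+1=3

23,3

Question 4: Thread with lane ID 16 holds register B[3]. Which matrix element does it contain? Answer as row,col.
9,4

lane 16: gr=4 (16/4), th=0 (16%4)
i=3: r=0*2+1+8=9, c=gr=4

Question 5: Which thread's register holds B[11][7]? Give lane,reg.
29,3

c=7→G=7  r=11→rhi=1,T=1,p=1
L=7*4+1=29  i=1*2+1=3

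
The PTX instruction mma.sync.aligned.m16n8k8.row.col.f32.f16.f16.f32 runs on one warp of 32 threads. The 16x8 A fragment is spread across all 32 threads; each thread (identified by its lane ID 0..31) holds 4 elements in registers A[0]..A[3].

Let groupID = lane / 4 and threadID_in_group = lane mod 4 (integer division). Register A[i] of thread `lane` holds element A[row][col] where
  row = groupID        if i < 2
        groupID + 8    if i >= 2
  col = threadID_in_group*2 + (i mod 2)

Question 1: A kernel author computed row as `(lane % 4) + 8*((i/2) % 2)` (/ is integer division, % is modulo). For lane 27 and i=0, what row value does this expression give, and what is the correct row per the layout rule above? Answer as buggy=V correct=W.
buggy=3 correct=6

`(lane % 4) + 8*((i/2) % 2)`[27,0]⇒3
27: gr=6,th=3
[0] (6+0,3*2+0) = (6,6)
row: 3 vs 6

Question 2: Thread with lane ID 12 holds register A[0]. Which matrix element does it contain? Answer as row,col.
3,0

lane 12: gid=3 (12/4), tid=0 (12%4)
i=0: r=3+0=3, c=0*2+0=0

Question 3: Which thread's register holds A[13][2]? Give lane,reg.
r=13→G=5,rhi=1  c=2→T=1,p=0
L=5*4+1=21  i=1*2+0=2

21,2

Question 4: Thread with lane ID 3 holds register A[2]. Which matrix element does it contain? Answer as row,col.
lane 3→3/4=0, 3 mod 4=3
i=2  r:0+8→8  c:2·3+0→6

8,6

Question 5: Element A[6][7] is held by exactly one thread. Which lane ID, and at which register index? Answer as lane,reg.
27,1

r=6⇒gr=6,Rb=0  c=7⇒th=3,odd=1
L=6*4+3=27  i=0*2+1=1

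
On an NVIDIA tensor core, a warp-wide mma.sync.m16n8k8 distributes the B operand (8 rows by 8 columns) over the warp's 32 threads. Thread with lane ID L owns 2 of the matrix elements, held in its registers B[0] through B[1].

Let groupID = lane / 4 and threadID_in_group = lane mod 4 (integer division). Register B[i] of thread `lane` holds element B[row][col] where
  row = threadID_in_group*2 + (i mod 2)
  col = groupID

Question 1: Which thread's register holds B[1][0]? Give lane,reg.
0,1

c:0=>grp=0  r:1=>tig=0,lo=1
L=0*4+0=0  i=1=1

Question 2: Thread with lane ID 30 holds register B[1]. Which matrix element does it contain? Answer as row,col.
30: grp=7,tig=2
[1] (2*2+1,7) = (5,7)

5,7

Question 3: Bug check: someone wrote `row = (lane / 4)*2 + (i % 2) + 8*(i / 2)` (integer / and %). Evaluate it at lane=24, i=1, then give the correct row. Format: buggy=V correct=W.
`(lane / 4)*2 + (i % 2) + 8*(i / 2)`[24,1]->13
24: g=6,t=0
[1] (0*2+1,6) = (1,6)
row: 13 vs 1

buggy=13 correct=1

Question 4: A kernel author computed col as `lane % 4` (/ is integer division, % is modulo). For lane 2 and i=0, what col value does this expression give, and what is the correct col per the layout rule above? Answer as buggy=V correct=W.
`lane % 4`[2,0]⇒2
lane 2⇒2/4=0, 2 mod 4=2
i=0  r:2·2+0⇒4  c:0
col: 2 vs 0

buggy=2 correct=0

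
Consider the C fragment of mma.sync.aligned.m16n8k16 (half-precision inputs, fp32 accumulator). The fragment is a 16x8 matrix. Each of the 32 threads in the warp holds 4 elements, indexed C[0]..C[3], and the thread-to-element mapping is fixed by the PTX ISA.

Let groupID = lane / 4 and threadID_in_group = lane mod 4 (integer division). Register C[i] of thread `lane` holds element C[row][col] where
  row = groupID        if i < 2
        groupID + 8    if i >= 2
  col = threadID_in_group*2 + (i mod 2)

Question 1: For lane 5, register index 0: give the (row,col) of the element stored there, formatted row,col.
5: grp=1,tig=1
[0] (1+0,1*2+0) = (1,2)

1,2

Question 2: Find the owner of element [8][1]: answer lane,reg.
r=8→G=0,rhi=1  c=1→T=0,p=1
L=0*4+0=0  i=1*2+1=3

0,3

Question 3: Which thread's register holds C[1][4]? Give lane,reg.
r=1->g=1,rb=0  c=4->t=2,b0=0
L=1*4+2=6  i=0*2+0=0

6,0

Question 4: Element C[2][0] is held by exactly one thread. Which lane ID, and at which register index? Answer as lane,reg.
8,0

r=2⇒gr=2,Rb=0  c=0⇒th=0,odd=0
L=2*4+0=8  i=0*2+0=0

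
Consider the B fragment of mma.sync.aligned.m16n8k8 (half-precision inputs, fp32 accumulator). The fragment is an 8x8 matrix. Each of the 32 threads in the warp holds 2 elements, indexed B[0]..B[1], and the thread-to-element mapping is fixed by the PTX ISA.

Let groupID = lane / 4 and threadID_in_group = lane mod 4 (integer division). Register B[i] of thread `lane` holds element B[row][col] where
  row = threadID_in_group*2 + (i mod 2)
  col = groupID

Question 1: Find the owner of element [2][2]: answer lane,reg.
c=2->g=2  r=2->t=1,b0=0
L=2*4+1=9  i=0=0

9,0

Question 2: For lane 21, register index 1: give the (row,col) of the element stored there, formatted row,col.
3,5

lane 21: gr=5 (21/4), th=1 (21%4)
i=1: r=1*2+1=3, c=gr=5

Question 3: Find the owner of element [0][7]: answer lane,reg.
28,0

c=7⇒gr=7  r=0⇒th=0,odd=0
L=7*4+0=28  i=0=0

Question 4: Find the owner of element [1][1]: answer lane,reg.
c: 1->gid=1  r: 1->tid=0,i&1=1
L=1*4+0=4  i=1=1

4,1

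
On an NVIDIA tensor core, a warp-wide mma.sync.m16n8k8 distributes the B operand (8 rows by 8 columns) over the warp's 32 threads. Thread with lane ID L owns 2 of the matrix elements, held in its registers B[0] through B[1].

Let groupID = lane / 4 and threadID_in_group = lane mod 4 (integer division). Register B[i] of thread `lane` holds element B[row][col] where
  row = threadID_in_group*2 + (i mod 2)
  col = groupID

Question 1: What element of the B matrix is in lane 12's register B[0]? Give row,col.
0,3

L=12->g=12>>2=3, t=12&3=0
[0]->row 0·2+0=0  col g=3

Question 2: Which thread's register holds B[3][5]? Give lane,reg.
21,1

c:5=>grp=5  r:3=>tig=1,lo=1
L=5*4+1=21  i=1=1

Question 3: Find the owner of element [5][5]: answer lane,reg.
c=5->g=5  r=5->t=2,b0=1
L=5*4+2=22  i=1=1

22,1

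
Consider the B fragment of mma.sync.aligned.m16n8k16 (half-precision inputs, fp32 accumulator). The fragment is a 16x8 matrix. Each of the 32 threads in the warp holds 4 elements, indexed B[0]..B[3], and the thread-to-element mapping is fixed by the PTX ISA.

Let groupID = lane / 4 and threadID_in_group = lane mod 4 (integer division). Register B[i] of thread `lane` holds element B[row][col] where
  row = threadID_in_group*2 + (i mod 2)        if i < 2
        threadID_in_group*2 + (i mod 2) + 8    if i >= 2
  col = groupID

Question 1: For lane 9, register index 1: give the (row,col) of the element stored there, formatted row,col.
3,2

L=9=>grp=9>>2=2, tig=9&3=1
[1]=>row 1·2+1+0=3  col grp=2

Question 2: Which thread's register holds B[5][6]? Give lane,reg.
c:6=>grp=6  r:5=>rB=0,tig=2,lo=1
L=6*4+2=26  i=0*2+1=1

26,1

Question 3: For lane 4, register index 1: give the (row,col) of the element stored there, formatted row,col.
1,1

L=4->g=4>>2=1, t=4&3=0
[1]->row 0·2+1+0=1  col g=1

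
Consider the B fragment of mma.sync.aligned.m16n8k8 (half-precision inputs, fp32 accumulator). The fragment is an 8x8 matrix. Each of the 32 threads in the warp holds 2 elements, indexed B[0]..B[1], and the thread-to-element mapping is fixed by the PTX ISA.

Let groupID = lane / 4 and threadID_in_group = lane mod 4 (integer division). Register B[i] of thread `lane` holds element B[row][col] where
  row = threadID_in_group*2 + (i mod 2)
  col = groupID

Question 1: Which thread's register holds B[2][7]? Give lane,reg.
c=7->g=7  r=2->t=1,b0=0
L=7*4+1=29  i=0=0

29,0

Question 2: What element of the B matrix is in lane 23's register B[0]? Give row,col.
23: grp=5,tig=3
[0] (3*2+0,5) = (6,5)

6,5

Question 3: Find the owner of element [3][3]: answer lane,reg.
13,1

c=3→G=3  r=3→T=1,p=1
L=3*4+1=13  i=1=1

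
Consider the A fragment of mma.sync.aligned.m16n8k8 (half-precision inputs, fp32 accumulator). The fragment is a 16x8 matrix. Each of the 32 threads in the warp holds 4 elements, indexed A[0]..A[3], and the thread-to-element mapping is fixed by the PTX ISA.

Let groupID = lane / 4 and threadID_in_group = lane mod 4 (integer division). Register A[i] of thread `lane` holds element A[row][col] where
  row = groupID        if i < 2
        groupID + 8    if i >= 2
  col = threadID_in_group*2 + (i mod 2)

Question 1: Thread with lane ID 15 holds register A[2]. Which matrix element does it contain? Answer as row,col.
11,6

lane 15: gid=3 (15/4), tid=3 (15%4)
i=2: r=3+8=11, c=3*2+0=6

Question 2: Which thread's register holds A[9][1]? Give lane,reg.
r=9→G=1,rhi=1  c=1→T=0,p=1
L=1*4+0=4  i=1*2+1=3

4,3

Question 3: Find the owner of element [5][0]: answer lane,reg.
r:5=>grp=5,rB=0  c:0=>tig=0,lo=0
L=5*4+0=20  i=0*2+0=0

20,0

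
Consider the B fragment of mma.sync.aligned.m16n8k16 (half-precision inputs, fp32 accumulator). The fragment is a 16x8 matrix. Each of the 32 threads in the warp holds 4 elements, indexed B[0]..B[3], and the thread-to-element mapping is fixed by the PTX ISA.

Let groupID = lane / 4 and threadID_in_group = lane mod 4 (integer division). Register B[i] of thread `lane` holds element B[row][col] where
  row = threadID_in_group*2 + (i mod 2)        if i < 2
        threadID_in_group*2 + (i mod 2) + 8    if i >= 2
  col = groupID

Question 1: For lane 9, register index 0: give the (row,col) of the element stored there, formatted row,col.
lane 9: gid=2 (9/4), tid=1 (9%4)
i=0: r=1*2+0+0=2, c=gid=2

2,2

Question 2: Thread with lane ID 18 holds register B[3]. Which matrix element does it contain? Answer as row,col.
L=18=>grp=18>>2=4, tig=18&3=2
[3]=>row 2·2+1+8=13  col grp=4

13,4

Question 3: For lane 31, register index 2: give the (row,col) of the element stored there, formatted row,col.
L=31=>grp=31>>2=7, tig=31&3=3
[2]=>row 3·2+0+8=14  col grp=7

14,7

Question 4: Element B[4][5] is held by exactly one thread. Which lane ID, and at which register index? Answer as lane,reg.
22,0

c=5→G=5  r=4→rhi=0,T=2,p=0
L=5*4+2=22  i=0*2+0=0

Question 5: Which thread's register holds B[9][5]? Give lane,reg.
c:5=>grp=5  r:9=>rB=1,tig=0,lo=1
L=5*4+0=20  i=1*2+1=3

20,3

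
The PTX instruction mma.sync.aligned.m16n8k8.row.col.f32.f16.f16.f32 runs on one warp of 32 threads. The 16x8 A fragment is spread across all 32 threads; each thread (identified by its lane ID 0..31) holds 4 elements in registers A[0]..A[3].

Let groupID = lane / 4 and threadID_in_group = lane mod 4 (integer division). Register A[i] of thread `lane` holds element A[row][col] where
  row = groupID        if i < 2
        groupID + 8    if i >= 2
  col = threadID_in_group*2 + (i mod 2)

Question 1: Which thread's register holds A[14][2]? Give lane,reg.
r=14->g=6,rb=1  c=2->t=1,b0=0
L=6*4+1=25  i=1*2+0=2

25,2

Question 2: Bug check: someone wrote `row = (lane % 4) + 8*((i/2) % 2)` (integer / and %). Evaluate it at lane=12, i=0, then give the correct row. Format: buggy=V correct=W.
buggy=0 correct=3

`(lane % 4) + 8*((i/2) % 2)`[12,0]⇒0
lane 12: gr=3 (12/4), th=0 (12%4)
i=0: r=3+0=3, c=0*2+0=0
row: 0 vs 3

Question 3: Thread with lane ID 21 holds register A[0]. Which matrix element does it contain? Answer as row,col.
L=21->g=21>>2=5, t=21&3=1
[0]->row 5+0=5  col 1·2+0=2

5,2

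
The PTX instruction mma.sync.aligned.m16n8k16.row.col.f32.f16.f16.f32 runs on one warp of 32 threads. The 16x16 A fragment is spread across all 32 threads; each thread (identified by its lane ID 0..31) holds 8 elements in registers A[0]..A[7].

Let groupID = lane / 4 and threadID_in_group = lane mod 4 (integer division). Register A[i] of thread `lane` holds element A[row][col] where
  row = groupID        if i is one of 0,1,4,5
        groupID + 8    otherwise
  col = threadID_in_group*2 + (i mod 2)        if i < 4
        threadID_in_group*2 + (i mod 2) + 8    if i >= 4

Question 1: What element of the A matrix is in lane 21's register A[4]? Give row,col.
5,10

lane 21⇒21/4=5, 21 mod 4=1
i=4  r:5+0⇒5  c:2·1+0+8⇒10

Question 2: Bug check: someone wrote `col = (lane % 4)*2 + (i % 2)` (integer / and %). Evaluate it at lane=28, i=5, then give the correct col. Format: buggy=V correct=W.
buggy=1 correct=9

`(lane % 4)*2 + (i % 2)`[28,5]⇒1
lane 28: gr=7 (28/4), th=0 (28%4)
i=5: r=7+0=7, c=0*2+1+8=9
col: 1 vs 9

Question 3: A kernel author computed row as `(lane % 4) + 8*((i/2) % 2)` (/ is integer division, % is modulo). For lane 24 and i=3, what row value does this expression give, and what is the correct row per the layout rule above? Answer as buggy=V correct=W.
buggy=8 correct=14

`(lane % 4) + 8*((i/2) % 2)`[24,3]→8
lane 24→24/4=6, 24 mod 4=0
i=3  r:6+8→14  c:2·0+1+0→1
row: 8 vs 14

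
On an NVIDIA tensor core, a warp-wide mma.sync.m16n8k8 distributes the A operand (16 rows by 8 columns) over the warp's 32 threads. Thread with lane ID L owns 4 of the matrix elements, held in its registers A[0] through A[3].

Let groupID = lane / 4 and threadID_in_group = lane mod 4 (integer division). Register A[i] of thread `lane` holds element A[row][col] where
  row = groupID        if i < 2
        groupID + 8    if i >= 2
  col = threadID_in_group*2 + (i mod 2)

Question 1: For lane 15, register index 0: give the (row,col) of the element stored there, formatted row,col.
3,6

lane 15->15/4=3, 15 mod 4=3
i=0  r:3+0->3  c:2·3+0->6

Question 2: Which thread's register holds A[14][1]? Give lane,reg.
r=14⇒gr=6,Rb=1  c=1⇒th=0,odd=1
L=6*4+0=24  i=1*2+1=3

24,3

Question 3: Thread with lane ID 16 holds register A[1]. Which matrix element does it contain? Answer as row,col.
4,1

lane 16: gr=4 (16/4), th=0 (16%4)
i=1: r=4+0=4, c=0*2+1=1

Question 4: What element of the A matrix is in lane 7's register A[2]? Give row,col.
lane 7: G=1 (7/4), T=3 (7%4)
i=2: r=1+8=9, c=3*2+0=6

9,6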